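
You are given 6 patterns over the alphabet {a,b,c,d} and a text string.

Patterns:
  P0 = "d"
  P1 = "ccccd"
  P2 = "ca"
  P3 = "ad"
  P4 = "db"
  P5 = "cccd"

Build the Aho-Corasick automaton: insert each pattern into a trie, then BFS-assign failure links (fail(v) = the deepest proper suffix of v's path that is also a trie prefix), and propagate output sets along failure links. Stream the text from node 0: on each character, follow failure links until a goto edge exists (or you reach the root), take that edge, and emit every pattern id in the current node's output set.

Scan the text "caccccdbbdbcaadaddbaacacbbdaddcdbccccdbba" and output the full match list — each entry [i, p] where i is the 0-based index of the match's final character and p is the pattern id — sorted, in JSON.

Build automaton:
Trie (insert patterns):
  0='ε' goto a→8 c→2 d→1
  1='d' goto b→10  ←P0
  2='c' goto a→7 c→3
  3='cc' goto c→4
  4='ccc' goto c→5 d→11
  5='cccc' goto d→6
  6='ccccd' goto ·  ←P1
  7='ca' goto ·  ←P2
  8='a' goto d→9
  9='ad' goto ·  ←P3
  10='db' goto ·  ←P4
  11='cccd' goto ·  ←P5

Failure links (BFS by depth):
  fail(1) 'd': from fail(0)=0 chase 'd': 0 ⇒ 0;  out={0}∪out(0)={0}
  fail(2) 'c': from fail(0)=0 chase 'c': 0 ⇒ 0;  out=∅∪out(0)=∅
  fail(8) 'a': from fail(0)=0 chase 'a': 0 ⇒ 0;  out=∅∪out(0)=∅
  fail(3) 'cc': from fail(2)=0 chase 'c': 0 ⇒ 2;  out=∅∪out(2)=∅
  fail(7) 'ca': from fail(2)=0 chase 'a': 0 ⇒ 8;  out={2}∪out(8)={2}
  fail(9) 'ad': from fail(8)=0 chase 'd': 0 ⇒ 1;  out={3}∪out(1)={0,3}
  fail(10) 'db': from fail(1)=0 chase 'b': 0 ⇒ 0;  out={4}∪out(0)={4}
  fail(4) 'ccc': from fail(3)=2 chase 'c': 2 ⇒ 3;  out=∅∪out(3)=∅
  fail(5) 'cccc': from fail(4)=3 chase 'c': 3 ⇒ 4;  out=∅∪out(4)=∅
  fail(11) 'cccd': from fail(4)=3 chase 'd': 3→2→0 ⇒ 1;  out={5}∪out(1)={0,5}
  fail(6) 'ccccd': from fail(5)=4 chase 'd': 4 ⇒ 11;  out={1}∪out(11)={0,1,5}

Scan:
i=0 'c': node 0→2
i=1 'a': node 2→7  emit P2@[0:1]
i=2 'c': node 7→2 (fail-walked)
i=3 'c': node 2→3
i=4 'c': node 3→4
i=5 'c': node 4→5
i=6 'd': node 5→6  emit P0@[6:6],P1@[2:6],P5@[3:6]
i=7 'b': node 6→10 (fail-walked)  emit P4@[6:7]
i=8 'b': node 10→0 (fail-walked)
i=9 'd': node 0→1  emit P0@[9:9]
i=10 'b': node 1→10  emit P4@[9:10]
i=11 'c': node 10→2 (fail-walked)
i=12 'a': node 2→7  emit P2@[11:12]
i=13 'a': node 7→8 (fail-walked)
i=14 'd': node 8→9  emit P0@[14:14],P3@[13:14]
i=15 'a': node 9→8 (fail-walked)
i=16 'd': node 8→9  emit P0@[16:16],P3@[15:16]
i=17 'd': node 9→1 (fail-walked)  emit P0@[17:17]
i=18 'b': node 1→10  emit P4@[17:18]
i=19 'a': node 10→8 (fail-walked)
i=20 'a': node 8→8 (fail-walked)
i=21 'c': node 8→2 (fail-walked)
i=22 'a': node 2→7  emit P2@[21:22]
i=23 'c': node 7→2 (fail-walked)
i=24 'b': node 2→0 (fail-walked)
i=25 'b': node 0→0
i=26 'd': node 0→1  emit P0@[26:26]
i=27 'a': node 1→8 (fail-walked)
i=28 'd': node 8→9  emit P0@[28:28],P3@[27:28]
i=29 'd': node 9→1 (fail-walked)  emit P0@[29:29]
i=30 'c': node 1→2 (fail-walked)
i=31 'd': node 2→1 (fail-walked)  emit P0@[31:31]
i=32 'b': node 1→10  emit P4@[31:32]
i=33 'c': node 10→2 (fail-walked)
i=34 'c': node 2→3
i=35 'c': node 3→4
i=36 'c': node 4→5
i=37 'd': node 5→6  emit P0@[37:37],P1@[33:37],P5@[34:37]
i=38 'b': node 6→10 (fail-walked)  emit P4@[37:38]
i=39 'b': node 10→0 (fail-walked)
i=40 'a': node 0→8

All matches (sorted): [[1,2],[6,0],[6,1],[6,5],[7,4],[9,0],[10,4],[12,2],[14,0],[14,3],[16,0],[16,3],[17,0],[18,4],[22,2],[26,0],[28,0],[28,3],[29,0],[31,0],[32,4],[37,0],[37,1],[37,5],[38,4]]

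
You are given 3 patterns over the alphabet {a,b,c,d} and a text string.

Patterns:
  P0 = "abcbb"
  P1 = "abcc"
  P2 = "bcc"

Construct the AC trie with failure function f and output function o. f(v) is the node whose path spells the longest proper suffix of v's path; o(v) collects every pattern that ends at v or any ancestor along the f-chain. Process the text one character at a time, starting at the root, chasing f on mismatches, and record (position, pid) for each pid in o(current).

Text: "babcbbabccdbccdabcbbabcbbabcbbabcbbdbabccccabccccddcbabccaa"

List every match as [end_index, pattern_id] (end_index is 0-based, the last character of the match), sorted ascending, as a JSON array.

Build automaton:
Trie (insert patterns):
  n0 'ε': a→1 b→7
  n1 'a': b→2
  n2 'ab': c→3
  n3 'abc': b→4 c→6
  n4 'abcb': b→5
  n5 'abcbb': ·  [P0 ends]
  n6 'abcc': ·  [P1 ends]
  n7 'b': c→8
  n8 'bc': c→9
  n9 'bcc': ·  [P2 ends]

Failure links (BFS by depth):
  n1('a'): parent n0 fail=0; on 'a' 0 → fail=0;  out ∅∪∅=∅
  n7('b'): parent n0 fail=0; on 'b' 0 → fail=0;  out ∅∪∅=∅
  n2('ab'): parent n1 fail=0; on 'b' 0 → fail=7;  out ∅∪∅=∅
  n8('bc'): parent n7 fail=0; on 'c' 0 → fail=0;  out ∅∪∅=∅
  n3('abc'): parent n2 fail=7; on 'c' 7 → fail=8;  out ∅∪∅=∅
  n9('bcc'): parent n8 fail=0; on 'c' 0 → fail=0;  out {2}∪∅={2}
  n4('abcb'): parent n3 fail=8; on 'b' 8→0 → fail=7;  out ∅∪∅=∅
  n6('abcc'): parent n3 fail=8; on 'c' 8 → fail=9;  out {1}∪{2}={1,2}
  n5('abcbb'): parent n4 fail=7; on 'b' 7→0 → fail=7;  out {0}∪∅={0}

Run:
pos 0 'b': at 7
pos 1 'a': at 1 (fail-walked)
pos 2 'b': at 2
pos 3 'c': at 3
pos 4 'b': at 4
pos 5 'b': at 5  emit P0@[1:5]
pos 6 'a': at 1 (fail-walked)
pos 7 'b': at 2
pos 8 'c': at 3
pos 9 'c': at 6  emit P1@[6:9],P2@[7:9]
pos 10 'd': at 0 (fail-walked)
pos 11 'b': at 7
pos 12 'c': at 8
pos 13 'c': at 9  emit P2@[11:13]
pos 14 'd': at 0 (fail-walked)
pos 15 'a': at 1
pos 16 'b': at 2
pos 17 'c': at 3
pos 18 'b': at 4
pos 19 'b': at 5  emit P0@[15:19]
pos 20 'a': at 1 (fail-walked)
pos 21 'b': at 2
pos 22 'c': at 3
pos 23 'b': at 4
pos 24 'b': at 5  emit P0@[20:24]
pos 25 'a': at 1 (fail-walked)
pos 26 'b': at 2
pos 27 'c': at 3
pos 28 'b': at 4
pos 29 'b': at 5  emit P0@[25:29]
pos 30 'a': at 1 (fail-walked)
pos 31 'b': at 2
pos 32 'c': at 3
pos 33 'b': at 4
pos 34 'b': at 5  emit P0@[30:34]
pos 35 'd': at 0 (fail-walked)
pos 36 'b': at 7
pos 37 'a': at 1 (fail-walked)
pos 38 'b': at 2
pos 39 'c': at 3
pos 40 'c': at 6  emit P1@[37:40],P2@[38:40]
pos 41 'c': at 0 (fail-walked)
pos 42 'c': at 0
pos 43 'a': at 1
pos 44 'b': at 2
pos 45 'c': at 3
pos 46 'c': at 6  emit P1@[43:46],P2@[44:46]
pos 47 'c': at 0 (fail-walked)
pos 48 'c': at 0
pos 49 'd': at 0
pos 50 'd': at 0
pos 51 'c': at 0
pos 52 'b': at 7
pos 53 'a': at 1 (fail-walked)
pos 54 'b': at 2
pos 55 'c': at 3
pos 56 'c': at 6  emit P1@[53:56],P2@[54:56]
pos 57 'a': at 1 (fail-walked)
pos 58 'a': at 1 (fail-walked)

All matches (sorted): [[5,0],[9,1],[9,2],[13,2],[19,0],[24,0],[29,0],[34,0],[40,1],[40,2],[46,1],[46,2],[56,1],[56,2]]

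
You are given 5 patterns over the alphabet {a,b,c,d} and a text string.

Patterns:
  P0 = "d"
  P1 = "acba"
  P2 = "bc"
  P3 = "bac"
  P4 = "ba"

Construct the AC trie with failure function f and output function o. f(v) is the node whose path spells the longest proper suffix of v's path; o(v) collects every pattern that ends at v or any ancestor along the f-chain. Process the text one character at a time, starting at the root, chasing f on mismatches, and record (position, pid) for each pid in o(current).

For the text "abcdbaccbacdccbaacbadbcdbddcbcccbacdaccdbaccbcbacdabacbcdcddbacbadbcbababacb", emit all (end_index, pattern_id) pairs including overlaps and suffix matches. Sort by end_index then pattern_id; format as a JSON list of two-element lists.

Build:
Trie nodes:
  n0 'ε': a→2 b→6 d→1
  n1 'd': ·  [P0 ends]
  n2 'a': c→3
  n3 'ac': b→4
  n4 'acb': a→5
  n5 'acba': ·  [P1 ends]
  n6 'b': a→8 c→7
  n7 'bc': ·  [P2 ends]
  n8 'ba': c→9  [P4 ends]
  n9 'bac': ·  [P3 ends]

Failure links (BFS by depth):
  n1('d'): parent n0 fail=0; on 'd' 0 → fail=0;  out {0}∪∅={0}
  n2('a'): parent n0 fail=0; on 'a' 0 → fail=0;  out ∅∪∅=∅
  n6('b'): parent n0 fail=0; on 'b' 0 → fail=0;  out ∅∪∅=∅
  n3('ac'): parent n2 fail=0; on 'c' 0 → fail=0;  out ∅∪∅=∅
  n7('bc'): parent n6 fail=0; on 'c' 0 → fail=0;  out {2}∪∅={2}
  n8('ba'): parent n6 fail=0; on 'a' 0 → fail=2;  out {4}∪∅={4}
  n4('acb'): parent n3 fail=0; on 'b' 0 → fail=6;  out ∅∪∅=∅
  n9('bac'): parent n8 fail=2; on 'c' 2 → fail=3;  out {3}∪∅={3}
  n5('acba'): parent n4 fail=6; on 'a' 6 → fail=8;  out {1}∪{4}={1,4}

Scan:
pos 0 'a': at 2
pos 1 'b': at 6 (fail-walked)
pos 2 'c': at 7  → match P2@[1:2]
pos 3 'd': at 1 (fail-walked)  → match P0@[3:3]
pos 4 'b': at 6 (fail-walked)
pos 5 'a': at 8  → match P4@[4:5]
pos 6 'c': at 9  → match P3@[4:6]
pos 7 'c': at 0 (fail-walked)
pos 8 'b': at 6
pos 9 'a': at 8  → match P4@[8:9]
pos 10 'c': at 9  → match P3@[8:10]
pos 11 'd': at 1 (fail-walked)  → match P0@[11:11]
pos 12 'c': at 0 (fail-walked)
pos 13 'c': at 0
pos 14 'b': at 6
pos 15 'a': at 8  → match P4@[14:15]
pos 16 'a': at 2 (fail-walked)
pos 17 'c': at 3
pos 18 'b': at 4
pos 19 'a': at 5  → match P1@[16:19],P4@[18:19]
pos 20 'd': at 1 (fail-walked)  → match P0@[20:20]
pos 21 'b': at 6 (fail-walked)
pos 22 'c': at 7  → match P2@[21:22]
pos 23 'd': at 1 (fail-walked)  → match P0@[23:23]
pos 24 'b': at 6 (fail-walked)
pos 25 'd': at 1 (fail-walked)  → match P0@[25:25]
pos 26 'd': at 1 (fail-walked)  → match P0@[26:26]
pos 27 'c': at 0 (fail-walked)
pos 28 'b': at 6
pos 29 'c': at 7  → match P2@[28:29]
pos 30 'c': at 0 (fail-walked)
pos 31 'c': at 0
pos 32 'b': at 6
pos 33 'a': at 8  → match P4@[32:33]
pos 34 'c': at 9  → match P3@[32:34]
pos 35 'd': at 1 (fail-walked)  → match P0@[35:35]
pos 36 'a': at 2 (fail-walked)
pos 37 'c': at 3
pos 38 'c': at 0 (fail-walked)
pos 39 'd': at 1  → match P0@[39:39]
pos 40 'b': at 6 (fail-walked)
pos 41 'a': at 8  → match P4@[40:41]
pos 42 'c': at 9  → match P3@[40:42]
pos 43 'c': at 0 (fail-walked)
pos 44 'b': at 6
pos 45 'c': at 7  → match P2@[44:45]
pos 46 'b': at 6 (fail-walked)
pos 47 'a': at 8  → match P4@[46:47]
pos 48 'c': at 9  → match P3@[46:48]
pos 49 'd': at 1 (fail-walked)  → match P0@[49:49]
pos 50 'a': at 2 (fail-walked)
pos 51 'b': at 6 (fail-walked)
pos 52 'a': at 8  → match P4@[51:52]
pos 53 'c': at 9  → match P3@[51:53]
pos 54 'b': at 4 (fail-walked)
pos 55 'c': at 7 (fail-walked)  → match P2@[54:55]
pos 56 'd': at 1 (fail-walked)  → match P0@[56:56]
pos 57 'c': at 0 (fail-walked)
pos 58 'd': at 1  → match P0@[58:58]
pos 59 'd': at 1 (fail-walked)  → match P0@[59:59]
pos 60 'b': at 6 (fail-walked)
pos 61 'a': at 8  → match P4@[60:61]
pos 62 'c': at 9  → match P3@[60:62]
pos 63 'b': at 4 (fail-walked)
pos 64 'a': at 5  → match P1@[61:64],P4@[63:64]
pos 65 'd': at 1 (fail-walked)  → match P0@[65:65]
pos 66 'b': at 6 (fail-walked)
pos 67 'c': at 7  → match P2@[66:67]
pos 68 'b': at 6 (fail-walked)
pos 69 'a': at 8  → match P4@[68:69]
pos 70 'b': at 6 (fail-walked)
pos 71 'a': at 8  → match P4@[70:71]
pos 72 'b': at 6 (fail-walked)
pos 73 'a': at 8  → match P4@[72:73]
pos 74 'c': at 9  → match P3@[72:74]
pos 75 'b': at 4 (fail-walked)

All matches (sorted): [[2,2],[3,0],[5,4],[6,3],[9,4],[10,3],[11,0],[15,4],[19,1],[19,4],[20,0],[22,2],[23,0],[25,0],[26,0],[29,2],[33,4],[34,3],[35,0],[39,0],[41,4],[42,3],[45,2],[47,4],[48,3],[49,0],[52,4],[53,3],[55,2],[56,0],[58,0],[59,0],[61,4],[62,3],[64,1],[64,4],[65,0],[67,2],[69,4],[71,4],[73,4],[74,3]]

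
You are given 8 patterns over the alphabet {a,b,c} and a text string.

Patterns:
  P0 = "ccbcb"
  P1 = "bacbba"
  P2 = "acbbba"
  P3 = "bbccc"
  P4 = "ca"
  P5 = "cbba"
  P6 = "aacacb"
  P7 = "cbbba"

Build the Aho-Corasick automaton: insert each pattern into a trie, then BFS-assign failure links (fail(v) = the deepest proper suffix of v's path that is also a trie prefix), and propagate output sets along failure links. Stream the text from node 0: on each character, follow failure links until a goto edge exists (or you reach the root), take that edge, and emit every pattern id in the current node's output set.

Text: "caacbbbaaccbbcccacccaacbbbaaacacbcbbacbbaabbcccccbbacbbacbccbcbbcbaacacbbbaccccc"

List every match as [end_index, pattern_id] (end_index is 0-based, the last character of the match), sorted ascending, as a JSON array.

Build:
Trie nodes:
  n0 'ε': a→12 b→6 c→1
  n1 'c': a→22 b→23 c→2
  n2 'cc': b→3
  n3 'ccb': c→4
  n4 'ccbc': b→5
  n5 'ccbcb': ·  ←P0
  n6 'b': a→7 b→18
  n7 'ba': c→8
  n8 'bac': b→9
  n9 'bacb': b→10
  n10 'bacbb': a→11
  n11 'bacbba': ·  ←P1
  n12 'a': a→26 c→13
  n13 'ac': b→14
  n14 'acb': b→15
  n15 'acbb': b→16
  n16 'acbbb': a→17
  n17 'acbbba': ·  ←P2
  n18 'bb': c→19
  n19 'bbc': c→20
  n20 'bbcc': c→21
  n21 'bbccc': ·  ←P3
  n22 'ca': ·  ←P4
  n23 'cb': b→24
  n24 'cbb': a→25 b→31
  n25 'cbba': ·  ←P5
  n26 'aa': c→27
  n27 'aac': a→28
  n28 'aaca': c→29
  n29 'aacac': b→30
  n30 'aacacb': ·  ←P6
  n31 'cbbb': a→32
  n32 'cbbba': ·  ←P7

Failure links (BFS by depth):
  n1('c'): parent n0 fail=0; on 'c' 0 → fail=0;  out ∅∪∅=∅
  n6('b'): parent n0 fail=0; on 'b' 0 → fail=0;  out ∅∪∅=∅
  n12('a'): parent n0 fail=0; on 'a' 0 → fail=0;  out ∅∪∅=∅
  n2('cc'): parent n1 fail=0; on 'c' 0 → fail=1;  out ∅∪∅=∅
  n7('ba'): parent n6 fail=0; on 'a' 0 → fail=12;  out ∅∪∅=∅
  n13('ac'): parent n12 fail=0; on 'c' 0 → fail=1;  out ∅∪∅=∅
  n18('bb'): parent n6 fail=0; on 'b' 0 → fail=6;  out ∅∪∅=∅
  n22('ca'): parent n1 fail=0; on 'a' 0 → fail=12;  out {4}∪∅={4}
  n23('cb'): parent n1 fail=0; on 'b' 0 → fail=6;  out ∅∪∅=∅
  n26('aa'): parent n12 fail=0; on 'a' 0 → fail=12;  out ∅∪∅=∅
  n3('ccb'): parent n2 fail=1; on 'b' 1 → fail=23;  out ∅∪∅=∅
  n8('bac'): parent n7 fail=12; on 'c' 12 → fail=13;  out ∅∪∅=∅
  n14('acb'): parent n13 fail=1; on 'b' 1 → fail=23;  out ∅∪∅=∅
  n19('bbc'): parent n18 fail=6; on 'c' 6→0 → fail=1;  out ∅∪∅=∅
  n24('cbb'): parent n23 fail=6; on 'b' 6 → fail=18;  out ∅∪∅=∅
  n27('aac'): parent n26 fail=12; on 'c' 12 → fail=13;  out ∅∪∅=∅
  n4('ccbc'): parent n3 fail=23; on 'c' 23→6→0 → fail=1;  out ∅∪∅=∅
  n9('bacb'): parent n8 fail=13; on 'b' 13 → fail=14;  out ∅∪∅=∅
  n15('acbb'): parent n14 fail=23; on 'b' 23 → fail=24;  out ∅∪∅=∅
  n20('bbcc'): parent n19 fail=1; on 'c' 1 → fail=2;  out ∅∪∅=∅
  n25('cbba'): parent n24 fail=18; on 'a' 18→6 → fail=7;  out {5}∪∅={5}
  n28('aaca'): parent n27 fail=13; on 'a' 13→1 → fail=22;  out ∅∪{4}={4}
  n31('cbbb'): parent n24 fail=18; on 'b' 18→6 → fail=18;  out ∅∪∅=∅
  n5('ccbcb'): parent n4 fail=1; on 'b' 1 → fail=23;  out {0}∪∅={0}
  n10('bacbb'): parent n9 fail=14; on 'b' 14 → fail=15;  out ∅∪∅=∅
  n16('acbbb'): parent n15 fail=24; on 'b' 24 → fail=31;  out ∅∪∅=∅
  n21('bbccc'): parent n20 fail=2; on 'c' 2→1 → fail=2;  out {3}∪∅={3}
  n29('aacac'): parent n28 fail=22; on 'c' 22→12 → fail=13;  out ∅∪∅=∅
  n32('cbbba'): parent n31 fail=18; on 'a' 18→6 → fail=7;  out {7}∪∅={7}
  n11('bacbba'): parent n10 fail=15; on 'a' 15→24 → fail=25;  out {1}∪{5}={1,5}
  n17('acbbba'): parent n16 fail=31; on 'a' 31 → fail=32;  out {2}∪{7}={2,7}
  n30('aacacb'): parent n29 fail=13; on 'b' 13 → fail=14;  out {6}∪∅={6}

Scan:
[0] read 'c'  n0⇒n1
[1] read 'a'  n1⇒n22  emit P4@[0:1]
[2] read 'a'  n22⇒n26 (fail-walked)
[3] read 'c'  n26⇒n27
[4] read 'b'  n27⇒n14 (fail-walked)
[5] read 'b'  n14⇒n15
[6] read 'b'  n15⇒n16
[7] read 'a'  n16⇒n17  emit P2@[2:7],P7@[3:7]
[8] read 'a'  n17⇒n26 (fail-walked)
[9] read 'c'  n26⇒n27
[10] read 'c'  n27⇒n2 (fail-walked)
[11] read 'b'  n2⇒n3
[12] read 'b'  n3⇒n24 (fail-walked)
[13] read 'c'  n24⇒n19 (fail-walked)
[14] read 'c'  n19⇒n20
[15] read 'c'  n20⇒n21  emit P3@[11:15]
[16] read 'a'  n21⇒n22 (fail-walked)  emit P4@[15:16]
[17] read 'c'  n22⇒n13 (fail-walked)
[18] read 'c'  n13⇒n2 (fail-walked)
[19] read 'c'  n2⇒n2 (fail-walked)
[20] read 'a'  n2⇒n22 (fail-walked)  emit P4@[19:20]
[21] read 'a'  n22⇒n26 (fail-walked)
[22] read 'c'  n26⇒n27
[23] read 'b'  n27⇒n14 (fail-walked)
[24] read 'b'  n14⇒n15
[25] read 'b'  n15⇒n16
[26] read 'a'  n16⇒n17  emit P2@[21:26],P7@[22:26]
[27] read 'a'  n17⇒n26 (fail-walked)
[28] read 'a'  n26⇒n26 (fail-walked)
[29] read 'c'  n26⇒n27
[30] read 'a'  n27⇒n28  emit P4@[29:30]
[31] read 'c'  n28⇒n29
[32] read 'b'  n29⇒n30  emit P6@[27:32]
[33] read 'c'  n30⇒n1 (fail-walked)
[34] read 'b'  n1⇒n23
[35] read 'b'  n23⇒n24
[36] read 'a'  n24⇒n25  emit P5@[33:36]
[37] read 'c'  n25⇒n8 (fail-walked)
[38] read 'b'  n8⇒n9
[39] read 'b'  n9⇒n10
[40] read 'a'  n10⇒n11  emit P1@[35:40],P5@[37:40]
[41] read 'a'  n11⇒n26 (fail-walked)
[42] read 'b'  n26⇒n6 (fail-walked)
[43] read 'b'  n6⇒n18
[44] read 'c'  n18⇒n19
[45] read 'c'  n19⇒n20
[46] read 'c'  n20⇒n21  emit P3@[42:46]
[47] read 'c'  n21⇒n2 (fail-walked)
[48] read 'c'  n2⇒n2 (fail-walked)
[49] read 'b'  n2⇒n3
[50] read 'b'  n3⇒n24 (fail-walked)
[51] read 'a'  n24⇒n25  emit P5@[48:51]
[52] read 'c'  n25⇒n8 (fail-walked)
[53] read 'b'  n8⇒n9
[54] read 'b'  n9⇒n10
[55] read 'a'  n10⇒n11  emit P1@[50:55],P5@[52:55]
[56] read 'c'  n11⇒n8 (fail-walked)
[57] read 'b'  n8⇒n9
[58] read 'c'  n9⇒n1 (fail-walked)
[59] read 'c'  n1⇒n2
[60] read 'b'  n2⇒n3
[61] read 'c'  n3⇒n4
[62] read 'b'  n4⇒n5  emit P0@[58:62]
[63] read 'b'  n5⇒n24 (fail-walked)
[64] read 'c'  n24⇒n19 (fail-walked)
[65] read 'b'  n19⇒n23 (fail-walked)
[66] read 'a'  n23⇒n7 (fail-walked)
[67] read 'a'  n7⇒n26 (fail-walked)
[68] read 'c'  n26⇒n27
[69] read 'a'  n27⇒n28  emit P4@[68:69]
[70] read 'c'  n28⇒n29
[71] read 'b'  n29⇒n30  emit P6@[66:71]
[72] read 'b'  n30⇒n15 (fail-walked)
[73] read 'b'  n15⇒n16
[74] read 'a'  n16⇒n17  emit P2@[69:74],P7@[70:74]
[75] read 'c'  n17⇒n8 (fail-walked)
[76] read 'c'  n8⇒n2 (fail-walked)
[77] read 'c'  n2⇒n2 (fail-walked)
[78] read 'c'  n2⇒n2 (fail-walked)
[79] read 'c'  n2⇒n2 (fail-walked)

All matches (sorted): [[1,4],[7,2],[7,7],[15,3],[16,4],[20,4],[26,2],[26,7],[30,4],[32,6],[36,5],[40,1],[40,5],[46,3],[51,5],[55,1],[55,5],[62,0],[69,4],[71,6],[74,2],[74,7]]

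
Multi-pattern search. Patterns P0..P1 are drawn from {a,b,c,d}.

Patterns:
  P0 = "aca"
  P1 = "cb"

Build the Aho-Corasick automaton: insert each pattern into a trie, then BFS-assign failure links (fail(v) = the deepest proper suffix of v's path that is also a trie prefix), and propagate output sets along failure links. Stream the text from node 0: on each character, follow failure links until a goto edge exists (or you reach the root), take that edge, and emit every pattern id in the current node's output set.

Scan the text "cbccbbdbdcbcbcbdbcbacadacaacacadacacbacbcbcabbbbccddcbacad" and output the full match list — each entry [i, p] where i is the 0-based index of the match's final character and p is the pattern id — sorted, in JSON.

Construct AC machine:
Trie nodes:
  n0 'ε': a→1 c→4
  n1 'a': c→2
  n2 'ac': a→3
  n3 'aca': ·  [P0 ends]
  n4 'c': b→5
  n5 'cb': ·  [P1 ends]

BFS fail/out derivation:
  fail(1) 'a': from fail(0)=0 chase 'a': 0 ⇒ 0;  out=∅∪out(0)=∅
  fail(4) 'c': from fail(0)=0 chase 'c': 0 ⇒ 0;  out=∅∪out(0)=∅
  fail(2) 'ac': from fail(1)=0 chase 'c': 0 ⇒ 4;  out=∅∪out(4)=∅
  fail(5) 'cb': from fail(4)=0 chase 'b': 0 ⇒ 0;  out={1}∪out(0)={1}
  fail(3) 'aca': from fail(2)=4 chase 'a': 4→0 ⇒ 1;  out={0}∪out(1)={0}

Scan:
i=0 'c': node 0→4
i=1 'b': node 4→5  → match P1@[0:1]
i=2 'c': node 5→4 (fail-walked)
i=3 'c': node 4→4 (fail-walked)
i=4 'b': node 4→5  → match P1@[3:4]
i=5 'b': node 5→0 (fail-walked)
i=6 'd': node 0→0
i=7 'b': node 0→0
i=8 'd': node 0→0
i=9 'c': node 0→4
i=10 'b': node 4→5  → match P1@[9:10]
i=11 'c': node 5→4 (fail-walked)
i=12 'b': node 4→5  → match P1@[11:12]
i=13 'c': node 5→4 (fail-walked)
i=14 'b': node 4→5  → match P1@[13:14]
i=15 'd': node 5→0 (fail-walked)
i=16 'b': node 0→0
i=17 'c': node 0→4
i=18 'b': node 4→5  → match P1@[17:18]
i=19 'a': node 5→1 (fail-walked)
i=20 'c': node 1→2
i=21 'a': node 2→3  → match P0@[19:21]
i=22 'd': node 3→0 (fail-walked)
i=23 'a': node 0→1
i=24 'c': node 1→2
i=25 'a': node 2→3  → match P0@[23:25]
i=26 'a': node 3→1 (fail-walked)
i=27 'c': node 1→2
i=28 'a': node 2→3  → match P0@[26:28]
i=29 'c': node 3→2 (fail-walked)
i=30 'a': node 2→3  → match P0@[28:30]
i=31 'd': node 3→0 (fail-walked)
i=32 'a': node 0→1
i=33 'c': node 1→2
i=34 'a': node 2→3  → match P0@[32:34]
i=35 'c': node 3→2 (fail-walked)
i=36 'b': node 2→5 (fail-walked)  → match P1@[35:36]
i=37 'a': node 5→1 (fail-walked)
i=38 'c': node 1→2
i=39 'b': node 2→5 (fail-walked)  → match P1@[38:39]
i=40 'c': node 5→4 (fail-walked)
i=41 'b': node 4→5  → match P1@[40:41]
i=42 'c': node 5→4 (fail-walked)
i=43 'a': node 4→1 (fail-walked)
i=44 'b': node 1→0 (fail-walked)
i=45 'b': node 0→0
i=46 'b': node 0→0
i=47 'b': node 0→0
i=48 'c': node 0→4
i=49 'c': node 4→4 (fail-walked)
i=50 'd': node 4→0 (fail-walked)
i=51 'd': node 0→0
i=52 'c': node 0→4
i=53 'b': node 4→5  → match P1@[52:53]
i=54 'a': node 5→1 (fail-walked)
i=55 'c': node 1→2
i=56 'a': node 2→3  → match P0@[54:56]
i=57 'd': node 3→0 (fail-walked)

All matches (sorted): [[1,1],[4,1],[10,1],[12,1],[14,1],[18,1],[21,0],[25,0],[28,0],[30,0],[34,0],[36,1],[39,1],[41,1],[53,1],[56,0]]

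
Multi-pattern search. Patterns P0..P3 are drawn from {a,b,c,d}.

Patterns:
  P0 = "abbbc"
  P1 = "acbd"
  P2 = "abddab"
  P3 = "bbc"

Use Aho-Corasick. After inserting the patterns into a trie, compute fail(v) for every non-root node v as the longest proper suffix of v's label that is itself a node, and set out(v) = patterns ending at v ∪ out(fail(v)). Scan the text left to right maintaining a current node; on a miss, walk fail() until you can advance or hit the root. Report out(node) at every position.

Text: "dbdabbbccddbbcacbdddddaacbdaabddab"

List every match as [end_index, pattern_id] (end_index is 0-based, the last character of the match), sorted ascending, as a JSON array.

Construct AC machine:
Trie (insert patterns):
  n0 'ε': a→1 b→13
  n1 'a': b→2 c→6
  n2 'ab': b→3 d→9
  n3 'abb': b→4
  n4 'abbb': c→5
  n5 'abbbc': ·  [P0 ends]
  n6 'ac': b→7
  n7 'acb': d→8
  n8 'acbd': ·  [P1 ends]
  n9 'abd': d→10
  n10 'abdd': a→11
  n11 'abdda': b→12
  n12 'abddab': ·  [P2 ends]
  n13 'b': b→14
  n14 'bb': c→15
  n15 'bbc': ·  [P3 ends]

BFS fail/out derivation:
  n1('a'): parent n0 fail=0; on 'a' 0 → fail=0;  out ∅∪∅=∅
  n13('b'): parent n0 fail=0; on 'b' 0 → fail=0;  out ∅∪∅=∅
  n2('ab'): parent n1 fail=0; on 'b' 0 → fail=13;  out ∅∪∅=∅
  n6('ac'): parent n1 fail=0; on 'c' 0 → fail=0;  out ∅∪∅=∅
  n14('bb'): parent n13 fail=0; on 'b' 0 → fail=13;  out ∅∪∅=∅
  n3('abb'): parent n2 fail=13; on 'b' 13 → fail=14;  out ∅∪∅=∅
  n7('acb'): parent n6 fail=0; on 'b' 0 → fail=13;  out ∅∪∅=∅
  n9('abd'): parent n2 fail=13; on 'd' 13→0 → fail=0;  out ∅∪∅=∅
  n15('bbc'): parent n14 fail=13; on 'c' 13→0 → fail=0;  out {3}∪∅={3}
  n4('abbb'): parent n3 fail=14; on 'b' 14→13 → fail=14;  out ∅∪∅=∅
  n8('acbd'): parent n7 fail=13; on 'd' 13→0 → fail=0;  out {1}∪∅={1}
  n10('abdd'): parent n9 fail=0; on 'd' 0 → fail=0;  out ∅∪∅=∅
  n5('abbbc'): parent n4 fail=14; on 'c' 14 → fail=15;  out {0}∪{3}={0,3}
  n11('abdda'): parent n10 fail=0; on 'a' 0 → fail=1;  out ∅∪∅=∅
  n12('abddab'): parent n11 fail=1; on 'b' 1 → fail=2;  out {2}∪∅={2}

Text stream:
pos 0 'd': at 0
pos 1 'b': at 13
pos 2 'd': at 0 (via fail)
pos 3 'a': at 1
pos 4 'b': at 2
pos 5 'b': at 3
pos 6 'b': at 4
pos 7 'c': at 5  ** P0@[3:7],P3@[5:7]
pos 8 'c': at 0 (via fail)
pos 9 'd': at 0
pos 10 'd': at 0
pos 11 'b': at 13
pos 12 'b': at 14
pos 13 'c': at 15  ** P3@[11:13]
pos 14 'a': at 1 (via fail)
pos 15 'c': at 6
pos 16 'b': at 7
pos 17 'd': at 8  ** P1@[14:17]
pos 18 'd': at 0 (via fail)
pos 19 'd': at 0
pos 20 'd': at 0
pos 21 'd': at 0
pos 22 'a': at 1
pos 23 'a': at 1 (via fail)
pos 24 'c': at 6
pos 25 'b': at 7
pos 26 'd': at 8  ** P1@[23:26]
pos 27 'a': at 1 (via fail)
pos 28 'a': at 1 (via fail)
pos 29 'b': at 2
pos 30 'd': at 9
pos 31 'd': at 10
pos 32 'a': at 11
pos 33 'b': at 12  ** P2@[28:33]

All matches (sorted): [[7,0],[7,3],[13,3],[17,1],[26,1],[33,2]]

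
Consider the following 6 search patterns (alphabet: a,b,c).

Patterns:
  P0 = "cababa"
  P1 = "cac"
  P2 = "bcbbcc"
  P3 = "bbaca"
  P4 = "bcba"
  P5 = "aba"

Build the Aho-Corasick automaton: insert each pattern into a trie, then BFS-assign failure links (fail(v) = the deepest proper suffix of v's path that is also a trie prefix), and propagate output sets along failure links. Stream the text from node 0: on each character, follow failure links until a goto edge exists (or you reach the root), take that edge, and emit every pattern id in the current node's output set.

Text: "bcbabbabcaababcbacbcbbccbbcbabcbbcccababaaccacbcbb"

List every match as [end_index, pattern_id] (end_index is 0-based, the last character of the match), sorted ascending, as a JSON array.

Build automaton:
Trie (insert patterns):
  n0 'ε': a→19 b→8 c→1
  n1 'c': a→2
  n2 'ca': b→3 c→7
  n3 'cab': a→4
  n4 'caba': b→5
  n5 'cabab': a→6
  n6 'cababa': ·  ←P0
  n7 'cac': ·  ←P1
  n8 'b': b→14 c→9
  n9 'bc': b→10
  n10 'bcb': a→18 b→11
  n11 'bcbb': c→12
  n12 'bcbbc': c→13
  n13 'bcbbcc': ·  ←P2
  n14 'bb': a→15
  n15 'bba': c→16
  n16 'bbac': a→17
  n17 'bbaca': ·  ←P3
  n18 'bcba': ·  ←P4
  n19 'a': b→20
  n20 'ab': a→21
  n21 'aba': ·  ←P5

BFS fail/out derivation:
  n1('c'): parent n0 fail=0; on 'c' 0 → fail=0;  out ∅∪∅=∅
  n8('b'): parent n0 fail=0; on 'b' 0 → fail=0;  out ∅∪∅=∅
  n19('a'): parent n0 fail=0; on 'a' 0 → fail=0;  out ∅∪∅=∅
  n2('ca'): parent n1 fail=0; on 'a' 0 → fail=19;  out ∅∪∅=∅
  n9('bc'): parent n8 fail=0; on 'c' 0 → fail=1;  out ∅∪∅=∅
  n14('bb'): parent n8 fail=0; on 'b' 0 → fail=8;  out ∅∪∅=∅
  n20('ab'): parent n19 fail=0; on 'b' 0 → fail=8;  out ∅∪∅=∅
  n3('cab'): parent n2 fail=19; on 'b' 19 → fail=20;  out ∅∪∅=∅
  n7('cac'): parent n2 fail=19; on 'c' 19→0 → fail=1;  out {1}∪∅={1}
  n10('bcb'): parent n9 fail=1; on 'b' 1→0 → fail=8;  out ∅∪∅=∅
  n15('bba'): parent n14 fail=8; on 'a' 8→0 → fail=19;  out ∅∪∅=∅
  n21('aba'): parent n20 fail=8; on 'a' 8→0 → fail=19;  out {5}∪∅={5}
  n4('caba'): parent n3 fail=20; on 'a' 20 → fail=21;  out ∅∪{5}={5}
  n11('bcbb'): parent n10 fail=8; on 'b' 8 → fail=14;  out ∅∪∅=∅
  n16('bbac'): parent n15 fail=19; on 'c' 19→0 → fail=1;  out ∅∪∅=∅
  n18('bcba'): parent n10 fail=8; on 'a' 8→0 → fail=19;  out {4}∪∅={4}
  n5('cabab'): parent n4 fail=21; on 'b' 21→19 → fail=20;  out ∅∪∅=∅
  n12('bcbbc'): parent n11 fail=14; on 'c' 14→8 → fail=9;  out ∅∪∅=∅
  n17('bbaca'): parent n16 fail=1; on 'a' 1 → fail=2;  out {3}∪∅={3}
  n6('cababa'): parent n5 fail=20; on 'a' 20 → fail=21;  out {0}∪{5}={0,5}
  n13('bcbbcc'): parent n12 fail=9; on 'c' 9→1→0 → fail=1;  out {2}∪∅={2}

Text stream:
i=0 'b': node 0→8
i=1 'c': node 8→9
i=2 'b': node 9→10
i=3 'a': node 10→18  emit P4@[0:3]
i=4 'b': node 18→20 ·f
i=5 'b': node 20→14 ·f
i=6 'a': node 14→15
i=7 'b': node 15→20 ·f
i=8 'c': node 20→9 ·f
i=9 'a': node 9→2 ·f
i=10 'a': node 2→19 ·f
i=11 'b': node 19→20
i=12 'a': node 20→21  emit P5@[10:12]
i=13 'b': node 21→20 ·f
i=14 'c': node 20→9 ·f
i=15 'b': node 9→10
i=16 'a': node 10→18  emit P4@[13:16]
i=17 'c': node 18→1 ·f
i=18 'b': node 1→8 ·f
i=19 'c': node 8→9
i=20 'b': node 9→10
i=21 'b': node 10→11
i=22 'c': node 11→12
i=23 'c': node 12→13  emit P2@[18:23]
i=24 'b': node 13→8 ·f
i=25 'b': node 8→14
i=26 'c': node 14→9 ·f
i=27 'b': node 9→10
i=28 'a': node 10→18  emit P4@[25:28]
i=29 'b': node 18→20 ·f
i=30 'c': node 20→9 ·f
i=31 'b': node 9→10
i=32 'b': node 10→11
i=33 'c': node 11→12
i=34 'c': node 12→13  emit P2@[29:34]
i=35 'c': node 13→1 ·f
i=36 'a': node 1→2
i=37 'b': node 2→3
i=38 'a': node 3→4  emit P5@[36:38]
i=39 'b': node 4→5
i=40 'a': node 5→6  emit P0@[35:40],P5@[38:40]
i=41 'a': node 6→19 ·f
i=42 'c': node 19→1 ·f
i=43 'c': node 1→1 ·f
i=44 'a': node 1→2
i=45 'c': node 2→7  emit P1@[43:45]
i=46 'b': node 7→8 ·f
i=47 'c': node 8→9
i=48 'b': node 9→10
i=49 'b': node 10→11

Result: [[3,4],[12,5],[16,4],[23,2],[28,4],[34,2],[38,5],[40,0],[40,5],[45,1]]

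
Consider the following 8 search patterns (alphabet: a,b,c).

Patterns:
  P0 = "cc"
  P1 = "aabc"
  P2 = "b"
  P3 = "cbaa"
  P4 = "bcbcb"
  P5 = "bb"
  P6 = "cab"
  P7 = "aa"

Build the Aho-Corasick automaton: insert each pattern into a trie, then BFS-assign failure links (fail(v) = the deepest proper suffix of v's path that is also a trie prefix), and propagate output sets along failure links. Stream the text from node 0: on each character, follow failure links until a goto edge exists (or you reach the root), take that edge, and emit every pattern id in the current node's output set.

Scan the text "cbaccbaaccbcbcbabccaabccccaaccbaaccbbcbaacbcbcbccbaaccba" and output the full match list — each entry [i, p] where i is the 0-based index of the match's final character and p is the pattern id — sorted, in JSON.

Build automaton:
Trie (insert patterns):
  0='ε' goto a→3 b→7 c→1
  1='c' goto a→16 b→8 c→2
  2='cc' goto ·  ←P0
  3='a' goto a→4
  4='aa' goto b→5  ←P7
  5='aab' goto c→6
  6='aabc' goto ·  ←P1
  7='b' goto b→15 c→11  ←P2
  8='cb' goto a→9
  9='cba' goto a→10
  10='cbaa' goto ·  ←P3
  11='bc' goto b→12
  12='bcb' goto c→13
  13='bcbc' goto b→14
  14='bcbcb' goto ·  ←P4
  15='bb' goto ·  ←P5
  16='ca' goto b→17
  17='cab' goto ·  ←P6

BFS fail/out derivation:
  fail(1) 'c': from fail(0)=0 chase 'c': 0 ⇒ 0;  out=∅∪out(0)=∅
  fail(3) 'a': from fail(0)=0 chase 'a': 0 ⇒ 0;  out=∅∪out(0)=∅
  fail(7) 'b': from fail(0)=0 chase 'b': 0 ⇒ 0;  out={2}∪out(0)={2}
  fail(2) 'cc': from fail(1)=0 chase 'c': 0 ⇒ 1;  out={0}∪out(1)={0}
  fail(4) 'aa': from fail(3)=0 chase 'a': 0 ⇒ 3;  out={7}∪out(3)={7}
  fail(8) 'cb': from fail(1)=0 chase 'b': 0 ⇒ 7;  out=∅∪out(7)={2}
  fail(11) 'bc': from fail(7)=0 chase 'c': 0 ⇒ 1;  out=∅∪out(1)=∅
  fail(15) 'bb': from fail(7)=0 chase 'b': 0 ⇒ 7;  out={5}∪out(7)={2,5}
  fail(16) 'ca': from fail(1)=0 chase 'a': 0 ⇒ 3;  out=∅∪out(3)=∅
  fail(5) 'aab': from fail(4)=3 chase 'b': 3→0 ⇒ 7;  out=∅∪out(7)={2}
  fail(9) 'cba': from fail(8)=7 chase 'a': 7→0 ⇒ 3;  out=∅∪out(3)=∅
  fail(12) 'bcb': from fail(11)=1 chase 'b': 1 ⇒ 8;  out=∅∪out(8)={2}
  fail(17) 'cab': from fail(16)=3 chase 'b': 3→0 ⇒ 7;  out={6}∪out(7)={2,6}
  fail(6) 'aabc': from fail(5)=7 chase 'c': 7 ⇒ 11;  out={1}∪out(11)={1}
  fail(10) 'cbaa': from fail(9)=3 chase 'a': 3 ⇒ 4;  out={3}∪out(4)={3,7}
  fail(13) 'bcbc': from fail(12)=8 chase 'c': 8→7 ⇒ 11;  out=∅∪out(11)=∅
  fail(14) 'bcbcb': from fail(13)=11 chase 'b': 11 ⇒ 12;  out={4}∪out(12)={2,4}

Text stream:
i=0 'c': node 0→1
i=1 'b': node 1→8  emit P2@[1:1]
i=2 'a': node 8→9
i=3 'c': node 9→1 ·f
i=4 'c': node 1→2  emit P0@[3:4]
i=5 'b': node 2→8 ·f  emit P2@[5:5]
i=6 'a': node 8→9
i=7 'a': node 9→10  emit P3@[4:7],P7@[6:7]
i=8 'c': node 10→1 ·f
i=9 'c': node 1→2  emit P0@[8:9]
i=10 'b': node 2→8 ·f  emit P2@[10:10]
i=11 'c': node 8→11 ·f
i=12 'b': node 11→12  emit P2@[12:12]
i=13 'c': node 12→13
i=14 'b': node 13→14  emit P2@[14:14],P4@[10:14]
i=15 'a': node 14→9 ·f
i=16 'b': node 9→7 ·f  emit P2@[16:16]
i=17 'c': node 7→11
i=18 'c': node 11→2 ·f  emit P0@[17:18]
i=19 'a': node 2→16 ·f
i=20 'a': node 16→4 ·f  emit P7@[19:20]
i=21 'b': node 4→5  emit P2@[21:21]
i=22 'c': node 5→6  emit P1@[19:22]
i=23 'c': node 6→2 ·f  emit P0@[22:23]
i=24 'c': node 2→2 ·f  emit P0@[23:24]
i=25 'c': node 2→2 ·f  emit P0@[24:25]
i=26 'a': node 2→16 ·f
i=27 'a': node 16→4 ·f  emit P7@[26:27]
i=28 'c': node 4→1 ·f
i=29 'c': node 1→2  emit P0@[28:29]
i=30 'b': node 2→8 ·f  emit P2@[30:30]
i=31 'a': node 8→9
i=32 'a': node 9→10  emit P3@[29:32],P7@[31:32]
i=33 'c': node 10→1 ·f
i=34 'c': node 1→2  emit P0@[33:34]
i=35 'b': node 2→8 ·f  emit P2@[35:35]
i=36 'b': node 8→15 ·f  emit P2@[36:36],P5@[35:36]
i=37 'c': node 15→11 ·f
i=38 'b': node 11→12  emit P2@[38:38]
i=39 'a': node 12→9 ·f
i=40 'a': node 9→10  emit P3@[37:40],P7@[39:40]
i=41 'c': node 10→1 ·f
i=42 'b': node 1→8  emit P2@[42:42]
i=43 'c': node 8→11 ·f
i=44 'b': node 11→12  emit P2@[44:44]
i=45 'c': node 12→13
i=46 'b': node 13→14  emit P2@[46:46],P4@[42:46]
i=47 'c': node 14→13 ·f
i=48 'c': node 13→2 ·f  emit P0@[47:48]
i=49 'b': node 2→8 ·f  emit P2@[49:49]
i=50 'a': node 8→9
i=51 'a': node 9→10  emit P3@[48:51],P7@[50:51]
i=52 'c': node 10→1 ·f
i=53 'c': node 1→2  emit P0@[52:53]
i=54 'b': node 2→8 ·f  emit P2@[54:54]
i=55 'a': node 8→9

Matches: [[1,2],[4,0],[5,2],[7,3],[7,7],[9,0],[10,2],[12,2],[14,2],[14,4],[16,2],[18,0],[20,7],[21,2],[22,1],[23,0],[24,0],[25,0],[27,7],[29,0],[30,2],[32,3],[32,7],[34,0],[35,2],[36,2],[36,5],[38,2],[40,3],[40,7],[42,2],[44,2],[46,2],[46,4],[48,0],[49,2],[51,3],[51,7],[53,0],[54,2]]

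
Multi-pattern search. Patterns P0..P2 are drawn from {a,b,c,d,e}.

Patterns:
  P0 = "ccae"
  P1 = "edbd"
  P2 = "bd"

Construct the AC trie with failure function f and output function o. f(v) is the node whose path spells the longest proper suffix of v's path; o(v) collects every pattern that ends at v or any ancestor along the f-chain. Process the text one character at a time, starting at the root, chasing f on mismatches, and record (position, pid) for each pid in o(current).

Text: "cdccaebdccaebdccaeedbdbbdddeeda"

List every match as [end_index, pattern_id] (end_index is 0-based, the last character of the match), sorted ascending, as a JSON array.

Construct AC machine:
Trie (insert patterns):
  n0 'ε': b→9 c→1 e→5
  n1 'c': c→2
  n2 'cc': a→3
  n3 'cca': e→4
  n4 'ccae': ·  ←P0
  n5 'e': d→6
  n6 'ed': b→7
  n7 'edb': d→8
  n8 'edbd': ·  ←P1
  n9 'b': d→10
  n10 'bd': ·  ←P2

BFS fail/out derivation:
  fail(1) 'c': from fail(0)=0 chase 'c': 0 ⇒ 0;  out=∅∪out(0)=∅
  fail(5) 'e': from fail(0)=0 chase 'e': 0 ⇒ 0;  out=∅∪out(0)=∅
  fail(9) 'b': from fail(0)=0 chase 'b': 0 ⇒ 0;  out=∅∪out(0)=∅
  fail(2) 'cc': from fail(1)=0 chase 'c': 0 ⇒ 1;  out=∅∪out(1)=∅
  fail(6) 'ed': from fail(5)=0 chase 'd': 0 ⇒ 0;  out=∅∪out(0)=∅
  fail(10) 'bd': from fail(9)=0 chase 'd': 0 ⇒ 0;  out={2}∪out(0)={2}
  fail(3) 'cca': from fail(2)=1 chase 'a': 1→0 ⇒ 0;  out=∅∪out(0)=∅
  fail(7) 'edb': from fail(6)=0 chase 'b': 0 ⇒ 9;  out=∅∪out(9)=∅
  fail(4) 'ccae': from fail(3)=0 chase 'e': 0 ⇒ 5;  out={0}∪out(5)={0}
  fail(8) 'edbd': from fail(7)=9 chase 'd': 9 ⇒ 10;  out={1}∪out(10)={1,2}

Text stream:
i=0 'c': node 0→1
i=1 'd': node 1→0 ·f
i=2 'c': node 0→1
i=3 'c': node 1→2
i=4 'a': node 2→3
i=5 'e': node 3→4  → match P0@[2:5]
i=6 'b': node 4→9 ·f
i=7 'd': node 9→10  → match P2@[6:7]
i=8 'c': node 10→1 ·f
i=9 'c': node 1→2
i=10 'a': node 2→3
i=11 'e': node 3→4  → match P0@[8:11]
i=12 'b': node 4→9 ·f
i=13 'd': node 9→10  → match P2@[12:13]
i=14 'c': node 10→1 ·f
i=15 'c': node 1→2
i=16 'a': node 2→3
i=17 'e': node 3→4  → match P0@[14:17]
i=18 'e': node 4→5 ·f
i=19 'd': node 5→6
i=20 'b': node 6→7
i=21 'd': node 7→8  → match P1@[18:21],P2@[20:21]
i=22 'b': node 8→9 ·f
i=23 'b': node 9→9 ·f
i=24 'd': node 9→10  → match P2@[23:24]
i=25 'd': node 10→0 ·f
i=26 'd': node 0→0
i=27 'e': node 0→5
i=28 'e': node 5→5 ·f
i=29 'd': node 5→6
i=30 'a': node 6→0 ·f

Result: [[5,0],[7,2],[11,0],[13,2],[17,0],[21,1],[21,2],[24,2]]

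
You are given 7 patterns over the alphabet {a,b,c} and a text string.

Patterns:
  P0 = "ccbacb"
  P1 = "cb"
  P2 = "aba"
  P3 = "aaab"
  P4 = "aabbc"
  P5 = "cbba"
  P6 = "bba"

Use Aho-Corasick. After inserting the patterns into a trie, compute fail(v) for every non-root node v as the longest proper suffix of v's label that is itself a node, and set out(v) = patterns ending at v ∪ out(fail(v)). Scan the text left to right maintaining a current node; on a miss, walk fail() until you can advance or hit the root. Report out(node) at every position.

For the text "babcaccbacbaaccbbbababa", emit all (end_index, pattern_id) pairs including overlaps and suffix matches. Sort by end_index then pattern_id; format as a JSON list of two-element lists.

Build:
Trie nodes:
  0='ε' goto a→8 b→19 c→1
  1='c' goto b→7 c→2
  2='cc' goto b→3
  3='ccb' goto a→4
  4='ccba' goto c→5
  5='ccbac' goto b→6
  6='ccbacb' goto ·  ←P0
  7='cb' goto b→17  ←P1
  8='a' goto a→11 b→9
  9='ab' goto a→10
  10='aba' goto ·  ←P2
  11='aa' goto a→12 b→14
  12='aaa' goto b→13
  13='aaab' goto ·  ←P3
  14='aab' goto b→15
  15='aabb' goto c→16
  16='aabbc' goto ·  ←P4
  17='cbb' goto a→18
  18='cbba' goto ·  ←P5
  19='b' goto b→20
  20='bb' goto a→21
  21='bba' goto ·  ←P6

Failure links (BFS by depth):
  n1('c'): parent n0 fail=0; on 'c' 0 → fail=0;  out ∅∪∅=∅
  n8('a'): parent n0 fail=0; on 'a' 0 → fail=0;  out ∅∪∅=∅
  n19('b'): parent n0 fail=0; on 'b' 0 → fail=0;  out ∅∪∅=∅
  n2('cc'): parent n1 fail=0; on 'c' 0 → fail=1;  out ∅∪∅=∅
  n7('cb'): parent n1 fail=0; on 'b' 0 → fail=19;  out {1}∪∅={1}
  n9('ab'): parent n8 fail=0; on 'b' 0 → fail=19;  out ∅∪∅=∅
  n11('aa'): parent n8 fail=0; on 'a' 0 → fail=8;  out ∅∪∅=∅
  n20('bb'): parent n19 fail=0; on 'b' 0 → fail=19;  out ∅∪∅=∅
  n3('ccb'): parent n2 fail=1; on 'b' 1 → fail=7;  out ∅∪{1}={1}
  n10('aba'): parent n9 fail=19; on 'a' 19→0 → fail=8;  out {2}∪∅={2}
  n12('aaa'): parent n11 fail=8; on 'a' 8 → fail=11;  out ∅∪∅=∅
  n14('aab'): parent n11 fail=8; on 'b' 8 → fail=9;  out ∅∪∅=∅
  n17('cbb'): parent n7 fail=19; on 'b' 19 → fail=20;  out ∅∪∅=∅
  n21('bba'): parent n20 fail=19; on 'a' 19→0 → fail=8;  out {6}∪∅={6}
  n4('ccba'): parent n3 fail=7; on 'a' 7→19→0 → fail=8;  out ∅∪∅=∅
  n13('aaab'): parent n12 fail=11; on 'b' 11 → fail=14;  out {3}∪∅={3}
  n15('aabb'): parent n14 fail=9; on 'b' 9→19 → fail=20;  out ∅∪∅=∅
  n18('cbba'): parent n17 fail=20; on 'a' 20 → fail=21;  out {5}∪{6}={5,6}
  n5('ccbac'): parent n4 fail=8; on 'c' 8→0 → fail=1;  out ∅∪∅=∅
  n16('aabbc'): parent n15 fail=20; on 'c' 20→19→0 → fail=1;  out {4}∪∅={4}
  n6('ccbacb'): parent n5 fail=1; on 'b' 1 → fail=7;  out {0}∪{1}={0,1}

Scan:
i=0 'b': node 0→19
i=1 'a': node 19→8 (fail-walked)
i=2 'b': node 8→9
i=3 'c': node 9→1 (fail-walked)
i=4 'a': node 1→8 (fail-walked)
i=5 'c': node 8→1 (fail-walked)
i=6 'c': node 1→2
i=7 'b': node 2→3  emit P1@[6:7]
i=8 'a': node 3→4
i=9 'c': node 4→5
i=10 'b': node 5→6  emit P0@[5:10],P1@[9:10]
i=11 'a': node 6→8 (fail-walked)
i=12 'a': node 8→11
i=13 'c': node 11→1 (fail-walked)
i=14 'c': node 1→2
i=15 'b': node 2→3  emit P1@[14:15]
i=16 'b': node 3→17 (fail-walked)
i=17 'b': node 17→20 (fail-walked)
i=18 'a': node 20→21  emit P6@[16:18]
i=19 'b': node 21→9 (fail-walked)
i=20 'a': node 9→10  emit P2@[18:20]
i=21 'b': node 10→9 (fail-walked)
i=22 'a': node 9→10  emit P2@[20:22]

Matches: [[7,1],[10,0],[10,1],[15,1],[18,6],[20,2],[22,2]]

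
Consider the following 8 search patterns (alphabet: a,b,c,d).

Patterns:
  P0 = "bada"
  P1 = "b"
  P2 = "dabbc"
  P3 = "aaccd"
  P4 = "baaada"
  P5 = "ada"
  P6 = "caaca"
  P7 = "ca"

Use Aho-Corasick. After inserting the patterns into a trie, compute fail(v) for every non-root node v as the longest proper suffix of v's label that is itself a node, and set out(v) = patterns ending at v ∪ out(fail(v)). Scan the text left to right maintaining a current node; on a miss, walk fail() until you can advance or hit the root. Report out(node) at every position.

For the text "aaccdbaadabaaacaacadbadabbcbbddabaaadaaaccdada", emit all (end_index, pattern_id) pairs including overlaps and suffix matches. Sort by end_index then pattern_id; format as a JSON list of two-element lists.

Build:
Trie (insert patterns):
  n0 'ε': a→10 b→1 c→21 d→5
  n1 'b': a→2  [P1 ends]
  n2 'ba': a→15 d→3
  n3 'bad': a→4
  n4 'bada': ·  [P0 ends]
  n5 'd': a→6
  n6 'da': b→7
  n7 'dab': b→8
  n8 'dabb': c→9
  n9 'dabbc': ·  [P2 ends]
  n10 'a': a→11 d→19
  n11 'aa': c→12
  n12 'aac': c→13
  n13 'aacc': d→14
  n14 'aaccd': ·  [P3 ends]
  n15 'baa': a→16
  n16 'baaa': d→17
  n17 'baaad': a→18
  n18 'baaada': ·  [P4 ends]
  n19 'ad': a→20
  n20 'ada': ·  [P5 ends]
  n21 'c': a→22
  n22 'ca': a→23  [P7 ends]
  n23 'caa': c→24
  n24 'caac': a→25
  n25 'caaca': ·  [P6 ends]

BFS fail/out derivation:
  n1('b'): parent n0 fail=0; on 'b' 0 → fail=0;  out {1}∪∅={1}
  n5('d'): parent n0 fail=0; on 'd' 0 → fail=0;  out ∅∪∅=∅
  n10('a'): parent n0 fail=0; on 'a' 0 → fail=0;  out ∅∪∅=∅
  n21('c'): parent n0 fail=0; on 'c' 0 → fail=0;  out ∅∪∅=∅
  n2('ba'): parent n1 fail=0; on 'a' 0 → fail=10;  out ∅∪∅=∅
  n6('da'): parent n5 fail=0; on 'a' 0 → fail=10;  out ∅∪∅=∅
  n11('aa'): parent n10 fail=0; on 'a' 0 → fail=10;  out ∅∪∅=∅
  n19('ad'): parent n10 fail=0; on 'd' 0 → fail=5;  out ∅∪∅=∅
  n22('ca'): parent n21 fail=0; on 'a' 0 → fail=10;  out {7}∪∅={7}
  n3('bad'): parent n2 fail=10; on 'd' 10 → fail=19;  out ∅∪∅=∅
  n7('dab'): parent n6 fail=10; on 'b' 10→0 → fail=1;  out ∅∪{1}={1}
  n12('aac'): parent n11 fail=10; on 'c' 10→0 → fail=21;  out ∅∪∅=∅
  n15('baa'): parent n2 fail=10; on 'a' 10 → fail=11;  out ∅∪∅=∅
  n20('ada'): parent n19 fail=5; on 'a' 5 → fail=6;  out {5}∪∅={5}
  n23('caa'): parent n22 fail=10; on 'a' 10 → fail=11;  out ∅∪∅=∅
  n4('bada'): parent n3 fail=19; on 'a' 19 → fail=20;  out {0}∪{5}={0,5}
  n8('dabb'): parent n7 fail=1; on 'b' 1→0 → fail=1;  out ∅∪{1}={1}
  n13('aacc'): parent n12 fail=21; on 'c' 21→0 → fail=21;  out ∅∪∅=∅
  n16('baaa'): parent n15 fail=11; on 'a' 11→10 → fail=11;  out ∅∪∅=∅
  n24('caac'): parent n23 fail=11; on 'c' 11 → fail=12;  out ∅∪∅=∅
  n9('dabbc'): parent n8 fail=1; on 'c' 1→0 → fail=21;  out {2}∪∅={2}
  n14('aaccd'): parent n13 fail=21; on 'd' 21→0 → fail=5;  out {3}∪∅={3}
  n17('baaad'): parent n16 fail=11; on 'd' 11→10 → fail=19;  out ∅∪∅=∅
  n25('caaca'): parent n24 fail=12; on 'a' 12→21 → fail=22;  out {6}∪{7}={6,7}
  n18('baaada'): parent n17 fail=19; on 'a' 19 → fail=20;  out {4}∪{5}={4,5}

Scan:
pos 0 'a': at 10
pos 1 'a': at 11
pos 2 'c': at 12
pos 3 'c': at 13
pos 4 'd': at 14  emit P3@[0:4]
pos 5 'b': at 1 (via fail)  emit P1@[5:5]
pos 6 'a': at 2
pos 7 'a': at 15
pos 8 'd': at 19 (via fail)
pos 9 'a': at 20  emit P5@[7:9]
pos 10 'b': at 7 (via fail)  emit P1@[10:10]
pos 11 'a': at 2 (via fail)
pos 12 'a': at 15
pos 13 'a': at 16
pos 14 'c': at 12 (via fail)
pos 15 'a': at 22 (via fail)  emit P7@[14:15]
pos 16 'a': at 23
pos 17 'c': at 24
pos 18 'a': at 25  emit P6@[14:18],P7@[17:18]
pos 19 'd': at 19 (via fail)
pos 20 'b': at 1 (via fail)  emit P1@[20:20]
pos 21 'a': at 2
pos 22 'd': at 3
pos 23 'a': at 4  emit P0@[20:23],P5@[21:23]
pos 24 'b': at 7 (via fail)  emit P1@[24:24]
pos 25 'b': at 8  emit P1@[25:25]
pos 26 'c': at 9  emit P2@[22:26]
pos 27 'b': at 1 (via fail)  emit P1@[27:27]
pos 28 'b': at 1 (via fail)  emit P1@[28:28]
pos 29 'd': at 5 (via fail)
pos 30 'd': at 5 (via fail)
pos 31 'a': at 6
pos 32 'b': at 7  emit P1@[32:32]
pos 33 'a': at 2 (via fail)
pos 34 'a': at 15
pos 35 'a': at 16
pos 36 'd': at 17
pos 37 'a': at 18  emit P4@[32:37],P5@[35:37]
pos 38 'a': at 11 (via fail)
pos 39 'a': at 11 (via fail)
pos 40 'c': at 12
pos 41 'c': at 13
pos 42 'd': at 14  emit P3@[38:42]
pos 43 'a': at 6 (via fail)
pos 44 'd': at 19 (via fail)
pos 45 'a': at 20  emit P5@[43:45]

Matches: [[4,3],[5,1],[9,5],[10,1],[15,7],[18,6],[18,7],[20,1],[23,0],[23,5],[24,1],[25,1],[26,2],[27,1],[28,1],[32,1],[37,4],[37,5],[42,3],[45,5]]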